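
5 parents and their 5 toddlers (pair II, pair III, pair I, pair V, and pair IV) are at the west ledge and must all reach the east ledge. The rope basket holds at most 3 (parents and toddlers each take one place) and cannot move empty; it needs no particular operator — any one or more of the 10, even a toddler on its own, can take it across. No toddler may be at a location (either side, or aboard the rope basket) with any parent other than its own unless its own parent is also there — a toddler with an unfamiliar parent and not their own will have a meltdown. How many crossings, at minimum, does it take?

Counting alone: each trip to the east ledge takes at most 3 across and each return brings at least 1 back, so after t trips out (and t−1 returns) at most 3t − (t−1) of the 10 are across; that first reaches 10 at t = 5, so at least 9 crossings are needed.
The safety rule pushes this higher. Following every safe sequence of crossings, the most of the 10 that can be at the east ledge as the rope basket arrives there on crossing 9 is 9 — never all 10.
So no plan with fewer than 11 crossings exists, and this one achieves 11:
1. parent II and toddler II cross → the east ledge.
2. parent II crosses ← the west ledge.
3. toddler I, toddler III, and toddler V cross → the east ledge.
4. toddler II crosses ← the west ledge.
5. parent I, parent III, and parent V cross → the east ledge.
6. parent III and toddler III cross ← the west ledge.
7. parent II, parent III, and parent IV cross → the east ledge.
8. toddler I crosses ← the west ledge.
9. toddler II and toddler III cross → the east ledge.
10. toddler II crosses ← the west ledge.
11. toddler I, toddler II, and toddler IV cross → the east ledge.

11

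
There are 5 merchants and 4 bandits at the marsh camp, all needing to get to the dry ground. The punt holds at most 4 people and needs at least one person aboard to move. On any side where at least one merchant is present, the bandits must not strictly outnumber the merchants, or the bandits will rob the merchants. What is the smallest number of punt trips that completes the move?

5

Counting alone: each trip to the dry ground takes at most 4 across and each return brings at least 1 back, so after t trips out (and t−1 returns) at most 4t − (t−1) of the 9 are across; that first reaches 9 at t = 3, so at least 5 crossings are needed.
The plan below uses exactly 5 crossings, so it is optimal:
1. 3 bandits → the dry ground.  (the marsh camp: 5M 1B; the dry ground: 0M 3B)
2. 1 bandit ← the marsh camp.  (the marsh camp: 5M 2B; the dry ground: 0M 2B)
3. 3 merchants and 1 bandit → the dry ground.  (the marsh camp: 2M 1B; the dry ground: 3M 3B)
4. 1 bandit ← the marsh camp.  (the marsh camp: 2M 2B; the dry ground: 3M 2B)
5. 2 merchants and 2 bandits → the dry ground.  (the marsh camp: 0M 0B; the dry ground: 5M 4B)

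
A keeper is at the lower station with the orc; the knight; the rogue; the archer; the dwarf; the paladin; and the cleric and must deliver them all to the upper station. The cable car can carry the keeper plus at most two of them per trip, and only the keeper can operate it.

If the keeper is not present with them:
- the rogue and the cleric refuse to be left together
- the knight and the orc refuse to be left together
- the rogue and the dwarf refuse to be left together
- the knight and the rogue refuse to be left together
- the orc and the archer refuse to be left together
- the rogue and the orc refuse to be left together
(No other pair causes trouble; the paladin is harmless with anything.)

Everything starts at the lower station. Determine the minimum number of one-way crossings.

11

Counting alone: the keeper can take at most 2 across per trip to the upper station, so moving all 7 needs at least 4 loaded trips out, with a return between consecutive ones — at least 7 crossings.
The safety rule pushes this higher. Following every safe sequence of crossings, the most of the 7 that can be at the upper station as the cable car arrives there on crossings 7, 9 is 5, 6 respectively — never all 7.
So no plan with fewer than 11 crossings exists, and this one achieves 11:
1. Keeper goes to the upper station with the orc and the rogue.
2. Keeper goes back to the lower station with the orc.
3. Keeper goes to the upper station with the archer and the orc.
4. Keeper goes back to the lower station with the orc.
5. Keeper goes to the upper station with the orc and the paladin.
6. Keeper goes back to the lower station with the orc.
7. Keeper goes to the upper station with the dwarf and the knight.
8. Keeper goes back to the lower station with the rogue.
9. Keeper goes to the upper station with the cleric and the orc.
10. Keeper goes back to the lower station with the orc.
11. Keeper goes to the upper station with the orc and the rogue.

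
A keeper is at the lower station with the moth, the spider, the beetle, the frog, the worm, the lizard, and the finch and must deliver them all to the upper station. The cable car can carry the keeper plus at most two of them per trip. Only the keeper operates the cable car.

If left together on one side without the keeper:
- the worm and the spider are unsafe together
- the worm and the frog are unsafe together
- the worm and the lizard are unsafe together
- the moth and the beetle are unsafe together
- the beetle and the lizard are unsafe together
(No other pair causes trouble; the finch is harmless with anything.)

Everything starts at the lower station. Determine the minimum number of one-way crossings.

Counting alone: the keeper can take at most 2 across per trip to the upper station, so moving all 7 needs at least 4 loaded trips out, with a return between consecutive ones — at least 7 crossings.
The safety rule pushes this higher. Following every safe sequence of crossings, the most of the 7 that can be at the upper station as the cable car arrives there on crossing 7 is 6 — never all 7.
So no plan with fewer than 9 crossings exists, and this one achieves 9:
1. Keeper goes to the upper station with the beetle and the worm.
2. Keeper goes back to the lower station alone.
3. Keeper goes to the upper station with the moth.
4. Keeper goes back to the lower station with the beetle.
5. Keeper goes to the upper station with the lizard and the spider.
6. Keeper goes back to the lower station with the worm.
7. Keeper goes to the upper station with the finch and the frog.
8. Keeper goes back to the lower station alone.
9. Keeper goes to the upper station with the beetle and the worm.

9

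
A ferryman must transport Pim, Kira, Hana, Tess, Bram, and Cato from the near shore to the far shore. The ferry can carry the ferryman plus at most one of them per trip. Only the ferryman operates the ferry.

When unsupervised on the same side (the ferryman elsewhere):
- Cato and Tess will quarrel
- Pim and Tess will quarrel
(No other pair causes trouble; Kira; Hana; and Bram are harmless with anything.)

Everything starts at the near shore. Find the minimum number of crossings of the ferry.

Counting alone: the ferryman can take at most 1 across per trip to the far shore, so moving all 6 needs at least 6 loaded trips out, with a return between consecutive ones — at least 11 crossings.
The safety rule pushes this higher. Following every safe sequence of crossings, the most of the 6 that can be at the far shore as the ferry arrives there on crossing 11 is 5 — never all 6.
So no plan with fewer than 13 crossings exists, and this one achieves 13:
1. Ferryman goes to the far shore with Tess.  [the near shore: Bram, Cato, Hana, Kira, Pim | the far shore: Tess]
2. Ferryman goes back to the near shore alone.  [the near shore: Bram, Cato, Hana, Kira, Pim | the far shore: Tess]
3. Ferryman goes to the far shore with Pim.  [the near shore: Bram, Cato, Hana, Kira | the far shore: Pim, Tess]
4. Ferryman goes back to the near shore with Tess.  [the near shore: Bram, Cato, Hana, Kira, Tess | the far shore: Pim]
5. Ferryman goes to the far shore with Cato.  [the near shore: Bram, Hana, Kira, Tess | the far shore: Cato, Pim]
6. Ferryman goes back to the near shore alone.  [the near shore: Bram, Hana, Kira, Tess | the far shore: Cato, Pim]
7. Ferryman goes to the far shore with Kira.  [the near shore: Bram, Hana, Tess | the far shore: Cato, Kira, Pim]
8. Ferryman goes back to the near shore alone.  [the near shore: Bram, Hana, Tess | the far shore: Cato, Kira, Pim]
9. Ferryman goes to the far shore with Hana.  [the near shore: Bram, Tess | the far shore: Cato, Hana, Kira, Pim]
10. Ferryman goes back to the near shore alone.  [the near shore: Bram, Tess | the far shore: Cato, Hana, Kira, Pim]
11. Ferryman goes to the far shore with Bram.  [the near shore: Tess | the far shore: Bram, Cato, Hana, Kira, Pim]
12. Ferryman goes back to the near shore alone.  [the near shore: Tess | the far shore: Bram, Cato, Hana, Kira, Pim]
13. Ferryman goes to the far shore with Tess.  [the near shore: — | the far shore: Bram, Cato, Hana, Kira, Pim, Tess]

13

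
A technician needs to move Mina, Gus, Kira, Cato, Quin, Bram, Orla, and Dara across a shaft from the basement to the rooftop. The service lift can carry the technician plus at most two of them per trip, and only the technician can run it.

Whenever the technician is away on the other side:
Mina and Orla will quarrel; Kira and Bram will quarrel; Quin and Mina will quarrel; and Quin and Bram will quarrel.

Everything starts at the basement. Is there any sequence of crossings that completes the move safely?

Yes

1. Technician goes to the rooftop with Bram and Mina.
2. Technician goes back to the basement alone.
3. Technician goes to the rooftop with Gus and Kira.
4. Technician goes back to the basement with Bram.
5. Technician goes to the rooftop with Cato and Quin.
6. Technician goes back to the basement with Mina.
7. Technician goes to the rooftop with Dara and Orla.
8. Technician goes back to the basement alone.
9. Technician goes to the rooftop with Bram and Mina.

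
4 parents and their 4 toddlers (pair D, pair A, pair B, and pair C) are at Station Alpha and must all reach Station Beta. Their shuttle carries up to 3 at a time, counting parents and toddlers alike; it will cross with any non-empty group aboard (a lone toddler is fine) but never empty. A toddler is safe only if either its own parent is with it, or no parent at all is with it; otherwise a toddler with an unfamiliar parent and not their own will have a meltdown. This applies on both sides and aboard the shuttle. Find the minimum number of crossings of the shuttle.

9

Counting alone: each trip to Station Beta takes at most 3 across and each return brings at least 1 back, so after t trips out (and t−1 returns) at most 3t − (t−1) of the 8 are across; that first reaches 8 at t = 4, so at least 7 crossings are needed.
The safety rule pushes this higher. Following every safe sequence of crossings, the most of the 8 that can be at Station Beta as the shuttle arrives there on crossing 7 is 7 — never all 8.
So no plan with fewer than 9 crossings exists, and this one achieves 9:
1. parent D and toddler D cross → Station Beta.
2. parent D crosses ← Station Alpha.
3. parent A, parent D, and toddler A cross → Station Beta.
4. parent D and toddler D cross ← Station Alpha.
5. parent B, parent C, and parent D cross → Station Beta.
6. toddler A crosses ← Station Alpha.
7. toddler A and toddler D cross → Station Beta.
8. toddler D crosses ← Station Alpha.
9. toddler B, toddler C, and toddler D cross → Station Beta.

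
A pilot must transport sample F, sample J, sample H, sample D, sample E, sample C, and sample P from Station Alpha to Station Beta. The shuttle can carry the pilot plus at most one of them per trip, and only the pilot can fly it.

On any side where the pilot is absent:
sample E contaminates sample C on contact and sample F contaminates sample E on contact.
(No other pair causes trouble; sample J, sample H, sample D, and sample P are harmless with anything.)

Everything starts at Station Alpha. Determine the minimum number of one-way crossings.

15

Counting alone: the pilot can take at most 1 across per trip to Station Beta, so moving all 7 needs at least 7 loaded trips out, with a return between consecutive ones — at least 13 crossings.
The safety rule pushes this higher. Following every safe sequence of crossings, the most of the 7 that can be at Station Beta as the shuttle arrives there on crossing 13 is 6 — never all 7.
So no plan with fewer than 15 crossings exists, and this one achieves 15:
1. Pilot goes to Station Beta with sample E.  [Station Alpha: sample C, sample D, sample F, sample H, sample J, sample P | Station Beta: sample E]
2. Pilot goes back to Station Alpha alone.  [Station Alpha: sample C, sample D, sample F, sample H, sample J, sample P | Station Beta: sample E]
3. Pilot goes to Station Beta with sample F.  [Station Alpha: sample C, sample D, sample H, sample J, sample P | Station Beta: sample E, sample F]
4. Pilot goes back to Station Alpha with sample E.  [Station Alpha: sample C, sample D, sample E, sample H, sample J, sample P | Station Beta: sample F]
5. Pilot goes to Station Beta with sample C.  [Station Alpha: sample D, sample E, sample H, sample J, sample P | Station Beta: sample C, sample F]
6. Pilot goes back to Station Alpha alone.  [Station Alpha: sample D, sample E, sample H, sample J, sample P | Station Beta: sample C, sample F]
7. Pilot goes to Station Beta with sample J.  [Station Alpha: sample D, sample E, sample H, sample P | Station Beta: sample C, sample F, sample J]
8. Pilot goes back to Station Alpha alone.  [Station Alpha: sample D, sample E, sample H, sample P | Station Beta: sample C, sample F, sample J]
9. Pilot goes to Station Beta with sample H.  [Station Alpha: sample D, sample E, sample P | Station Beta: sample C, sample F, sample H, sample J]
10. Pilot goes back to Station Alpha alone.  [Station Alpha: sample D, sample E, sample P | Station Beta: sample C, sample F, sample H, sample J]
11. Pilot goes to Station Beta with sample D.  [Station Alpha: sample E, sample P | Station Beta: sample C, sample D, sample F, sample H, sample J]
12. Pilot goes back to Station Alpha alone.  [Station Alpha: sample E, sample P | Station Beta: sample C, sample D, sample F, sample H, sample J]
13. Pilot goes to Station Beta with sample P.  [Station Alpha: sample E | Station Beta: sample C, sample D, sample F, sample H, sample J, sample P]
14. Pilot goes back to Station Alpha alone.  [Station Alpha: sample E | Station Beta: sample C, sample D, sample F, sample H, sample J, sample P]
15. Pilot goes to Station Beta with sample E.  [Station Alpha: — | Station Beta: sample C, sample D, sample E, sample F, sample H, sample J, sample P]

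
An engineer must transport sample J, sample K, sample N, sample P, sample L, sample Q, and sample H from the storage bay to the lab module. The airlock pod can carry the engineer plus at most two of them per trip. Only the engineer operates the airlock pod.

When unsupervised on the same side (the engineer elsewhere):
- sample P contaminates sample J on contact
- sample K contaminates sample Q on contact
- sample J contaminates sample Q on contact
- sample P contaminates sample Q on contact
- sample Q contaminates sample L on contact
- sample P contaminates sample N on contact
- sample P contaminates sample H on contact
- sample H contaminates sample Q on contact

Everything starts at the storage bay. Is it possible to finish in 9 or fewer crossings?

No

Counting alone: the engineer can take at most 2 across per trip to the lab module, so moving all 7 needs at least 4 loaded trips out, with a return between consecutive ones — at least 7 crossings.
The safety rule pushes this higher. Following every safe sequence of crossings, the most of the 7 that can be at the lab module as the airlock pod arrives there on crossings 7, 9 is 5, 6 respectively — never all 7.
So the move cannot be finished within 9 crossings. (The shortest complete plan takes 11:)
1. Engineer goes to the lab module with sample P and sample Q.  [the storage bay: sample H, sample J, sample K, sample L, sample N | the lab module: sample P, sample Q]
2. Engineer goes back to the storage bay with sample P.  [the storage bay: sample H, sample J, sample K, sample L, sample N, sample P | the lab module: sample Q]
3. Engineer goes to the lab module with sample K and sample P.  [the storage bay: sample H, sample J, sample L, sample N | the lab module: sample K, sample P, sample Q]
4. Engineer goes back to the storage bay with sample Q.  [the storage bay: sample H, sample J, sample L, sample N, sample Q | the lab module: sample K, sample P]
5. Engineer goes to the lab module with sample L and sample Q.  [the storage bay: sample H, sample J, sample N | the lab module: sample K, sample L, sample P, sample Q]
6. Engineer goes back to the storage bay with sample Q.  [the storage bay: sample H, sample J, sample N, sample Q | the lab module: sample K, sample L, sample P]
7. Engineer goes to the lab module with sample H and sample J.  [the storage bay: sample N, sample Q | the lab module: sample H, sample J, sample K, sample L, sample P]
8. Engineer goes back to the storage bay with sample P.  [the storage bay: sample N, sample P, sample Q | the lab module: sample H, sample J, sample K, sample L]
9. Engineer goes to the lab module with sample N and sample P.  [the storage bay: sample Q | the lab module: sample H, sample J, sample K, sample L, sample N, sample P]
10. Engineer goes back to the storage bay with sample P.  [the storage bay: sample P, sample Q | the lab module: sample H, sample J, sample K, sample L, sample N]
11. Engineer goes to the lab module with sample P and sample Q.  [the storage bay: — | the lab module: sample H, sample J, sample K, sample L, sample N, sample P, sample Q]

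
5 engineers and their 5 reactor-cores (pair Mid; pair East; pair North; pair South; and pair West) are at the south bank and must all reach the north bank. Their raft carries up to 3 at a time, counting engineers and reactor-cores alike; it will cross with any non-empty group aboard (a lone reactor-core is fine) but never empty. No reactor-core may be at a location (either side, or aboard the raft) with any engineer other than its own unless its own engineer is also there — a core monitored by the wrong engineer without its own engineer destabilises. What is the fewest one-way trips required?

Counting alone: each trip to the north bank takes at most 3 across and each return brings at least 1 back, so after t trips out (and t−1 returns) at most 3t − (t−1) of the 10 are across; that first reaches 10 at t = 5, so at least 9 crossings are needed.
The safety rule pushes this higher. Following every safe sequence of crossings, the most of the 10 that can be at the north bank as the raft arrives there on crossing 9 is 9 — never all 10.
So no plan with fewer than 11 crossings exists, and this one achieves 11:
1. engineer Mid and reactor-core Mid cross → the north bank.
2. engineer Mid crosses ← the south bank.
3. reactor-core East, reactor-core North, and reactor-core South cross → the north bank.
4. reactor-core Mid crosses ← the south bank.
5. engineer East, engineer North, and engineer South cross → the north bank.
6. engineer East and reactor-core East cross ← the south bank.
7. engineer East, engineer Mid, and engineer West cross → the north bank.
8. reactor-core North crosses ← the south bank.
9. reactor-core East and reactor-core Mid cross → the north bank.
10. reactor-core Mid crosses ← the south bank.
11. reactor-core Mid, reactor-core North, and reactor-core West cross → the north bank.

11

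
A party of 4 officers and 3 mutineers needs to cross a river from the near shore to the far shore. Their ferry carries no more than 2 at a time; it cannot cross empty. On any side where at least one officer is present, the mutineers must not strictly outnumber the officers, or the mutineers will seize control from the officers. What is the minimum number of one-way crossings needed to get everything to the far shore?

Counting alone: each trip to the far shore takes at most 2 across and each return brings at least 1 back, so after t trips out (and t−1 returns) at most 2t − (t−1) of the 7 are across; that first reaches 7 at t = 6, so at least 11 crossings are needed.
The plan below uses exactly 11 crossings, so it is optimal:
1. 2 mutineers → the far shore.  (the near shore: 4O 1M; the far shore: 0O 2M)
2. 1 mutineer ← the near shore.  (the near shore: 4O 2M; the far shore: 0O 1M)
3. 2 mutineers → the far shore.  (the near shore: 4O 0M; the far shore: 0O 3M)
4. 1 mutineer ← the near shore.  (the near shore: 4O 1M; the far shore: 0O 2M)
5. 2 officers → the far shore.  (the near shore: 2O 1M; the far shore: 2O 2M)
6. 1 mutineer ← the near shore.  (the near shore: 2O 2M; the far shore: 2O 1M)
7. 1 officer and 1 mutineer → the far shore.  (the near shore: 1O 1M; the far shore: 3O 2M)
8. 1 officer ← the near shore.  (the near shore: 2O 1M; the far shore: 2O 2M)
9. 1 officer and 1 mutineer → the far shore.  (the near shore: 1O 0M; the far shore: 3O 3M)
10. 1 mutineer ← the near shore.  (the near shore: 1O 1M; the far shore: 3O 2M)
11. 1 officer and 1 mutineer → the far shore.  (the near shore: 0O 0M; the far shore: 4O 3M)

11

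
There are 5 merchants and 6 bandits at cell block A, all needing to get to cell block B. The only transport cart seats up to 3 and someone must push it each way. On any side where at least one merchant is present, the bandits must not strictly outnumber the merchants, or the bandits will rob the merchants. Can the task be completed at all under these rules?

The bandits already outnumber the merchants at cell block A before anyone moves, so the starting position itself is disallowed.

No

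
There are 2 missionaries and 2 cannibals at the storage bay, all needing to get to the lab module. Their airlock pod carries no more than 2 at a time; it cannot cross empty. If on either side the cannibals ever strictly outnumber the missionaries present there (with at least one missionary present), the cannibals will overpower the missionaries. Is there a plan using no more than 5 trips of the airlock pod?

Yes — this plan uses 5 crossings (≤ 5):
1. 2 cannibals → the lab module.  (the storage bay: 2M 0C; the lab module: 0M 2C)
2. 1 cannibal ← the storage bay.  (the storage bay: 2M 1C; the lab module: 0M 1C)
3. 2 missionaries → the lab module.  (the storage bay: 0M 1C; the lab module: 2M 1C)
4. 1 cannibal ← the storage bay.  (the storage bay: 0M 2C; the lab module: 2M 0C)
5. 2 cannibals → the lab module.  (the storage bay: 0M 0C; the lab module: 2M 2C)

Yes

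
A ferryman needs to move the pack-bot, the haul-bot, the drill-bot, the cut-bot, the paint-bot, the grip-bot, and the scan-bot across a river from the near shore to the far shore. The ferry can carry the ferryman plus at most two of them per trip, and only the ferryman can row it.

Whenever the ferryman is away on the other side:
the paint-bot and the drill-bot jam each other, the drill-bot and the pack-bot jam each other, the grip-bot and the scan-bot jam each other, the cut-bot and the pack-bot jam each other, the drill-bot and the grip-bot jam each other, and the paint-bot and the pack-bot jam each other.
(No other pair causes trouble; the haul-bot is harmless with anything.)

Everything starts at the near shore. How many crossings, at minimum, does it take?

impossible

Whatever the first load, the items left behind include a forbidden pair without the ferryman. No opening move is safe, so no plan exists.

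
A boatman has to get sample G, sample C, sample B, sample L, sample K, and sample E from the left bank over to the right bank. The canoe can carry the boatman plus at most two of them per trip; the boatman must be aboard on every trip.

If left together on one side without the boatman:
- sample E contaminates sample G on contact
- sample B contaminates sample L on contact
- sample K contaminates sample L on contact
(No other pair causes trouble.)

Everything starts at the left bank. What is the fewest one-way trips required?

7

Counting alone: the boatman can take at most 2 across per trip to the right bank, so moving all 6 needs at least 3 loaded trips out, with a return between consecutive ones — at least 5 crossings.
The safety rule pushes this higher. Following every safe sequence of crossings, the most of the 6 that can be at the right bank as the canoe arrives there on crossing 5 is 5 — never all 6.
So no plan with fewer than 7 crossings exists, and this one achieves 7:
1. Boatman goes to the right bank with sample G and sample L.
2. Boatman goes back to the left bank alone.
3. Boatman goes to the right bank with sample C.
4. Boatman goes back to the left bank alone.
5. Boatman goes to the right bank with sample B and sample K.
6. Boatman goes back to the left bank with sample L.
7. Boatman goes to the right bank with sample E and sample L.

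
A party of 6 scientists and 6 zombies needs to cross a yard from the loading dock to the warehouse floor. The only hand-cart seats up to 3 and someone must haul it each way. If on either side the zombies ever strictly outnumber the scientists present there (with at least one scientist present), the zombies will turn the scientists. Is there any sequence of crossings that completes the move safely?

No

Following every safe sequence of crossings from the start, the most of the 12 that can be at the warehouse floor as the hand-cart arrives there on crossings 1, 3, 5 is 3, 5, 6 respectively; the best ever achieved is 6 of 12.
From crossing 7 on, no configuration arises that was not already reachable earlier: only 17 distinct safe configurations (who is on which side, and where the hand-cart is) can ever be reached, none of them has everyone across, and every continuation just revisits them. They are: 0 scientists + 0 zombies across (hand-cart back at the start); 0 scientists + 1 zombie across (hand-cart there); 0 scientists + 1 zombie across (hand-cart back at the start); 0 scientists + 2 zombies across (hand-cart there); 0 scientists + 2 zombies across (hand-cart back at the start); 0 scientists + 3 zombies across (hand-cart there); 0 scientists + 3 zombies across (hand-cart back at the start); 0 scientists + 4 zombies across (hand-cart there); 0 scientists + 4 zombies across (hand-cart back at the start); 0 scientists + 5 zombies across (hand-cart there); 0 scientists + 5 zombies across (hand-cart back at the start); 0 scientists + 6 zombies across (hand-cart there); 1 scientist + 1 zombie across (hand-cart there); 1 scientist + 1 zombie across (hand-cart back at the start); 2 scientists + 2 zombies across (hand-cart there); 2 scientists + 2 zombies across (hand-cart back at the start); 3 scientists + 3 zombies across (hand-cart there). So no valid plan exists.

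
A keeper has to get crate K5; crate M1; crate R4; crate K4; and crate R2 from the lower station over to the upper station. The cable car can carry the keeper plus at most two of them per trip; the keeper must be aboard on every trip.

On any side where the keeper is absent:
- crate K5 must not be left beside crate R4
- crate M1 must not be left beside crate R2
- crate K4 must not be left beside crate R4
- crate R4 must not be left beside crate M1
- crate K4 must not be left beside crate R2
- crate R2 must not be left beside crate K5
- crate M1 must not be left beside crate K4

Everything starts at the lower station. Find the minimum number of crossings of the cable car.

impossible

Whatever the first load, the items left behind include a forbidden pair without the keeper. No opening move is safe, so no plan exists.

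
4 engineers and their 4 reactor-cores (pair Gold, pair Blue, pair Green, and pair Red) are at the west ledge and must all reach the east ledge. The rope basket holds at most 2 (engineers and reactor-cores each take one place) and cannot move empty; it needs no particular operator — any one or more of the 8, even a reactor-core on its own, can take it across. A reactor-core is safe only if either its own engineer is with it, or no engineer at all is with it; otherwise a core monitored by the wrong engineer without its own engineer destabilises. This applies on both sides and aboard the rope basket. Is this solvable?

No

Following every safe sequence of crossings from the start, the most of the 8 that can be at the east ledge as the rope basket arrives there on crossings 1, 3, 5 is 2, 3, 4 respectively; the best ever achieved is 4 of 8.
From crossing 7 on, no configuration arises that was not already reachable earlier: only 44 distinct safe configurations (who is on which side, and where the rope basket is) can ever be reached, none of them has everyone across, and every continuation just revisits them. So no valid plan exists.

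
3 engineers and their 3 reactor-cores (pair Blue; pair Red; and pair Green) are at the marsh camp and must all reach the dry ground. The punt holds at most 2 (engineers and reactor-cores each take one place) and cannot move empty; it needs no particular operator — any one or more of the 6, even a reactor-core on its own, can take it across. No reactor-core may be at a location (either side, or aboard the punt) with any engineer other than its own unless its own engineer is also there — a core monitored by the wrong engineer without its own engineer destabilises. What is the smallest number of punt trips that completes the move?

Counting alone: each trip to the dry ground takes at most 2 across and each return brings at least 1 back, so after t trips out (and t−1 returns) at most 2t − (t−1) of the 6 are across; that first reaches 6 at t = 5, so at least 9 crossings are needed.
The safety rule pushes this higher. Following every safe sequence of crossings, the most of the 6 that can be at the dry ground as the punt arrives there on crossing 9 is 5 — never all 6.
So no plan with fewer than 11 crossings exists, and this one achieves 11:
1. engineer Blue and reactor-core Blue cross → the dry ground.
2. engineer Blue crosses ← the marsh camp.
3. reactor-core Green and reactor-core Red cross → the dry ground.
4. reactor-core Blue crosses ← the marsh camp.
5. engineer Green and engineer Red cross → the dry ground.
6. engineer Red and reactor-core Red cross ← the marsh camp.
7. engineer Blue and engineer Red cross → the dry ground.
8. reactor-core Green crosses ← the marsh camp.
9. reactor-core Blue and reactor-core Red cross → the dry ground.
10. engineer Green crosses ← the marsh camp.
11. engineer Green and reactor-core Green cross → the dry ground.

11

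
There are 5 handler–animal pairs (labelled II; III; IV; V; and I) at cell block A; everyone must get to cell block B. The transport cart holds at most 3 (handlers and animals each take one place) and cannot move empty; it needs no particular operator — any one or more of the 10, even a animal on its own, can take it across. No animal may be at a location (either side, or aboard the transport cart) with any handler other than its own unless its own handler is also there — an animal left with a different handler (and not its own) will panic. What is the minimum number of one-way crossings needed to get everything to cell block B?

11

Counting alone: each trip to cell block B takes at most 3 across and each return brings at least 1 back, so after t trips out (and t−1 returns) at most 3t − (t−1) of the 10 are across; that first reaches 10 at t = 5, so at least 9 crossings are needed.
The safety rule pushes this higher. Following every safe sequence of crossings, the most of the 10 that can be at cell block B as the transport cart arrives there on crossing 9 is 9 — never all 10.
So no plan with fewer than 11 crossings exists, and this one achieves 11:
1. animal II and handler II cross → cell block B.
2. handler II crosses ← cell block A.
3. animal III, animal IV, and animal V cross → cell block B.
4. animal II crosses ← cell block A.
5. handler III, handler IV, and handler V cross → cell block B.
6. animal III and handler III cross ← cell block A.
7. handler I, handler II, and handler III cross → cell block B.
8. animal IV crosses ← cell block A.
9. animal II and animal III cross → cell block B.
10. animal II crosses ← cell block A.
11. animal I, animal II, and animal IV cross → cell block B.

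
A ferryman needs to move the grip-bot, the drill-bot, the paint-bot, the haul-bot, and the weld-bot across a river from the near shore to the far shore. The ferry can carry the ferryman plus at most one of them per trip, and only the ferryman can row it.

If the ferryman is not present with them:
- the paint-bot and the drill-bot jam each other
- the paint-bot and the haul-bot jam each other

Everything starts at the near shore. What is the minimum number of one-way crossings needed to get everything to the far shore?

Counting alone: the ferryman can take at most 1 across per trip to the far shore, so moving all 5 needs at least 5 loaded trips out, with a return between consecutive ones — at least 9 crossings.
The safety rule pushes this higher. Following every safe sequence of crossings, the most of the 5 that can be at the far shore as the ferry arrives there on crossing 9 is 4 — never all 5.
So no plan with fewer than 11 crossings exists, and this one achieves 11:
1. Ferryman goes to the far shore with the paint-bot.  [the near shore: the drill-bot, the grip-bot, the haul-bot, the weld-bot | the far shore: the paint-bot]
2. Ferryman goes back to the near shore alone.  [the near shore: the drill-bot, the grip-bot, the haul-bot, the weld-bot | the far shore: the paint-bot]
3. Ferryman goes to the far shore with the grip-bot.  [the near shore: the drill-bot, the haul-bot, the weld-bot | the far shore: the grip-bot, the paint-bot]
4. Ferryman goes back to the near shore alone.  [the near shore: the drill-bot, the haul-bot, the weld-bot | the far shore: the grip-bot, the paint-bot]
5. Ferryman goes to the far shore with the drill-bot.  [the near shore: the haul-bot, the weld-bot | the far shore: the drill-bot, the grip-bot, the paint-bot]
6. Ferryman goes back to the near shore with the paint-bot.  [the near shore: the haul-bot, the paint-bot, the weld-bot | the far shore: the drill-bot, the grip-bot]
7. Ferryman goes to the far shore with the haul-bot.  [the near shore: the paint-bot, the weld-bot | the far shore: the drill-bot, the grip-bot, the haul-bot]
8. Ferryman goes back to the near shore alone.  [the near shore: the paint-bot, the weld-bot | the far shore: the drill-bot, the grip-bot, the haul-bot]
9. Ferryman goes to the far shore with the weld-bot.  [the near shore: the paint-bot | the far shore: the drill-bot, the grip-bot, the haul-bot, the weld-bot]
10. Ferryman goes back to the near shore alone.  [the near shore: the paint-bot | the far shore: the drill-bot, the grip-bot, the haul-bot, the weld-bot]
11. Ferryman goes to the far shore with the paint-bot.  [the near shore: — | the far shore: the drill-bot, the grip-bot, the haul-bot, the paint-bot, the weld-bot]

11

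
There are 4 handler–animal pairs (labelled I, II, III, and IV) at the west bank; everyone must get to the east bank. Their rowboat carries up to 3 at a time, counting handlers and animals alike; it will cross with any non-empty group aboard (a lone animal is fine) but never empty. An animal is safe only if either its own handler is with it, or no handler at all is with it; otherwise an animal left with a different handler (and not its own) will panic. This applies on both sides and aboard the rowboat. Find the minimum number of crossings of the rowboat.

Counting alone: each trip to the east bank takes at most 3 across and each return brings at least 1 back, so after t trips out (and t−1 returns) at most 3t − (t−1) of the 8 are across; that first reaches 8 at t = 4, so at least 7 crossings are needed.
The safety rule pushes this higher. Following every safe sequence of crossings, the most of the 8 that can be at the east bank as the rowboat arrives there on crossing 7 is 7 — never all 8.
So no plan with fewer than 9 crossings exists, and this one achieves 9:
1. animal I and handler I cross → the east bank.
2. handler I crosses ← the west bank.
3. animal II, handler I, and handler II cross → the east bank.
4. animal I and handler I cross ← the west bank.
5. handler I, handler III, and handler IV cross → the east bank.
6. animal II crosses ← the west bank.
7. animal I and animal II cross → the east bank.
8. animal I crosses ← the west bank.
9. animal I, animal III, and animal IV cross → the east bank.

9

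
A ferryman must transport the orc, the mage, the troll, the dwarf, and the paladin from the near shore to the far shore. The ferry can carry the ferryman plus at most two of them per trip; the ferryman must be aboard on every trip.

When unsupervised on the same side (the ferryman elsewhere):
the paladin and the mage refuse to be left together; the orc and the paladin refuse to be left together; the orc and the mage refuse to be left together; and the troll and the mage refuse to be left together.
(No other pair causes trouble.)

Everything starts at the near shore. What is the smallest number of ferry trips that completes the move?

7

Counting alone: the ferryman can take at most 2 across per trip to the far shore, so moving all 5 needs at least 3 loaded trips out, with a return between consecutive ones — at least 5 crossings.
The safety rule pushes this higher. Following every safe sequence of crossings, the most of the 5 that can be at the far shore as the ferry arrives there on crossing 5 is 4 — never all 5.
So no plan with fewer than 7 crossings exists, and this one achieves 7:
1. Ferryman goes to the far shore with the mage and the orc.  [the near shore: the dwarf, the paladin, the troll | the far shore: the mage, the orc]
2. Ferryman goes back to the near shore with the orc.  [the near shore: the dwarf, the orc, the paladin, the troll | the far shore: the mage]
3. Ferryman goes to the far shore with the orc and the troll.  [the near shore: the dwarf, the paladin | the far shore: the mage, the orc, the troll]
4. Ferryman goes back to the near shore with the mage.  [the near shore: the dwarf, the mage, the paladin | the far shore: the orc, the troll]
5. Ferryman goes to the far shore with the dwarf and the mage.  [the near shore: the paladin | the far shore: the dwarf, the mage, the orc, the troll]
6. Ferryman goes back to the near shore with the mage.  [the near shore: the mage, the paladin | the far shore: the dwarf, the orc, the troll]
7. Ferryman goes to the far shore with the mage and the paladin.  [the near shore: — | the far shore: the dwarf, the mage, the orc, the paladin, the troll]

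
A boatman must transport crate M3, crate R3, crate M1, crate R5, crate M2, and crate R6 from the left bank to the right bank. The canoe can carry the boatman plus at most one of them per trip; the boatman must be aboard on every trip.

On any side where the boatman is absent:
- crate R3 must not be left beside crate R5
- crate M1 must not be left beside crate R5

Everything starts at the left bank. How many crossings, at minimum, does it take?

13

Counting alone: the boatman can take at most 1 across per trip to the right bank, so moving all 6 needs at least 6 loaded trips out, with a return between consecutive ones — at least 11 crossings.
The safety rule pushes this higher. Following every safe sequence of crossings, the most of the 6 that can be at the right bank as the canoe arrives there on crossing 11 is 5 — never all 6.
So no plan with fewer than 13 crossings exists, and this one achieves 13:
1. Boatman goes to the right bank with crate R5.  [the left bank: crate M1, crate M2, crate M3, crate R3, crate R6 | the right bank: crate R5]
2. Boatman goes back to the left bank alone.  [the left bank: crate M1, crate M2, crate M3, crate R3, crate R6 | the right bank: crate R5]
3. Boatman goes to the right bank with crate M3.  [the left bank: crate M1, crate M2, crate R3, crate R6 | the right bank: crate M3, crate R5]
4. Boatman goes back to the left bank alone.  [the left bank: crate M1, crate M2, crate R3, crate R6 | the right bank: crate M3, crate R5]
5. Boatman goes to the right bank with crate R3.  [the left bank: crate M1, crate M2, crate R6 | the right bank: crate M3, crate R3, crate R5]
6. Boatman goes back to the left bank with crate R5.  [the left bank: crate M1, crate M2, crate R5, crate R6 | the right bank: crate M3, crate R3]
7. Boatman goes to the right bank with crate M1.  [the left bank: crate M2, crate R5, crate R6 | the right bank: crate M1, crate M3, crate R3]
8. Boatman goes back to the left bank alone.  [the left bank: crate M2, crate R5, crate R6 | the right bank: crate M1, crate M3, crate R3]
9. Boatman goes to the right bank with crate M2.  [the left bank: crate R5, crate R6 | the right bank: crate M1, crate M2, crate M3, crate R3]
10. Boatman goes back to the left bank alone.  [the left bank: crate R5, crate R6 | the right bank: crate M1, crate M2, crate M3, crate R3]
11. Boatman goes to the right bank with crate R6.  [the left bank: crate R5 | the right bank: crate M1, crate M2, crate M3, crate R3, crate R6]
12. Boatman goes back to the left bank alone.  [the left bank: crate R5 | the right bank: crate M1, crate M2, crate M3, crate R3, crate R6]
13. Boatman goes to the right bank with crate R5.  [the left bank: — | the right bank: crate M1, crate M2, crate M3, crate R3, crate R5, crate R6]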